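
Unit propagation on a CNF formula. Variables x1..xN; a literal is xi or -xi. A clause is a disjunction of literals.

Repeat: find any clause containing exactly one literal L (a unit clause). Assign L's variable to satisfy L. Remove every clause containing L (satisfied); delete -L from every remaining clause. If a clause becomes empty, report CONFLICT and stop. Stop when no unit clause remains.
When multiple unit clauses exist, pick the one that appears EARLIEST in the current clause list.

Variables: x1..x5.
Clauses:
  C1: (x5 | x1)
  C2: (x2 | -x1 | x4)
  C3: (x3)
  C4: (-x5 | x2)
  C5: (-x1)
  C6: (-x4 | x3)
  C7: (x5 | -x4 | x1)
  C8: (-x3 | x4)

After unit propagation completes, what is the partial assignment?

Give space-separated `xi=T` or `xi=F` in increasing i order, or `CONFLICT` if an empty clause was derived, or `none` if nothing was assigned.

unit clause [3] forces x3=T; simplify:
  drop -3 from [-3, 4] -> [4]
  satisfied 2 clause(s); 6 remain; assigned so far: [3]
unit clause [-1] forces x1=F; simplify:
  drop 1 from [5, 1] -> [5]
  drop 1 from [5, -4, 1] -> [5, -4]
  satisfied 2 clause(s); 4 remain; assigned so far: [1, 3]
unit clause [5] forces x5=T; simplify:
  drop -5 from [-5, 2] -> [2]
  satisfied 2 clause(s); 2 remain; assigned so far: [1, 3, 5]
unit clause [2] forces x2=T; simplify:
  satisfied 1 clause(s); 1 remain; assigned so far: [1, 2, 3, 5]
unit clause [4] forces x4=T; simplify:
  satisfied 1 clause(s); 0 remain; assigned so far: [1, 2, 3, 4, 5]

Answer: x1=F x2=T x3=T x4=T x5=T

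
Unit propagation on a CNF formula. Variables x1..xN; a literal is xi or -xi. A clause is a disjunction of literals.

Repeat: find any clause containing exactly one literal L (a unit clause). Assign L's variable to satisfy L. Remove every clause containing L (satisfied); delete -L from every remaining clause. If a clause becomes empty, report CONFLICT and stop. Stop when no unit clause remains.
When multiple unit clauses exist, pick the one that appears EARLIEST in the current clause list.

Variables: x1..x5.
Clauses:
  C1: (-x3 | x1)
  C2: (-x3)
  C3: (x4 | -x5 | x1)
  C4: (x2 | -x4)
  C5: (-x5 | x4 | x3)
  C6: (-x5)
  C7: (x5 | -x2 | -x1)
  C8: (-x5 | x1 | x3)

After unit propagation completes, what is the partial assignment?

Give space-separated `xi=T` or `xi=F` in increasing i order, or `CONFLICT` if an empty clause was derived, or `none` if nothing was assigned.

Answer: x3=F x5=F

Derivation:
unit clause [-3] forces x3=F; simplify:
  drop 3 from [-5, 4, 3] -> [-5, 4]
  drop 3 from [-5, 1, 3] -> [-5, 1]
  satisfied 2 clause(s); 6 remain; assigned so far: [3]
unit clause [-5] forces x5=F; simplify:
  drop 5 from [5, -2, -1] -> [-2, -1]
  satisfied 4 clause(s); 2 remain; assigned so far: [3, 5]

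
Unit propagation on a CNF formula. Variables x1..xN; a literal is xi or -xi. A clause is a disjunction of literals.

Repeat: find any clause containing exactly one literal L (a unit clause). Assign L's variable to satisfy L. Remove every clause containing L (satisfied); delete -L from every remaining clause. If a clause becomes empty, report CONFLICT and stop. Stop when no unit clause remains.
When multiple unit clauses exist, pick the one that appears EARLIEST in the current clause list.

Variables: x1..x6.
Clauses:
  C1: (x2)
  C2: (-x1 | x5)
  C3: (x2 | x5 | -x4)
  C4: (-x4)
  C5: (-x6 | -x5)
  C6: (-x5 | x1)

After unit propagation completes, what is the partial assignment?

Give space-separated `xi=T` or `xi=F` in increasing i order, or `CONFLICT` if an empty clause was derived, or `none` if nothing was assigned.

Answer: x2=T x4=F

Derivation:
unit clause [2] forces x2=T; simplify:
  satisfied 2 clause(s); 4 remain; assigned so far: [2]
unit clause [-4] forces x4=F; simplify:
  satisfied 1 clause(s); 3 remain; assigned so far: [2, 4]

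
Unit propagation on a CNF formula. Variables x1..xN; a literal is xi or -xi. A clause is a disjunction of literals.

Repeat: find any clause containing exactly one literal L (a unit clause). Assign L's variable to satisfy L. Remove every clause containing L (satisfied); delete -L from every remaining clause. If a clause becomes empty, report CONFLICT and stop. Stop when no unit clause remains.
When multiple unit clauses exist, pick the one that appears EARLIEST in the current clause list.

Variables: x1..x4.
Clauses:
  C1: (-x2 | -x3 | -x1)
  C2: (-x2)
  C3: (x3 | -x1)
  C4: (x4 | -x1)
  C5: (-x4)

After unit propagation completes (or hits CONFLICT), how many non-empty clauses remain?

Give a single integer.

unit clause [-2] forces x2=F; simplify:
  satisfied 2 clause(s); 3 remain; assigned so far: [2]
unit clause [-4] forces x4=F; simplify:
  drop 4 from [4, -1] -> [-1]
  satisfied 1 clause(s); 2 remain; assigned so far: [2, 4]
unit clause [-1] forces x1=F; simplify:
  satisfied 2 clause(s); 0 remain; assigned so far: [1, 2, 4]

Answer: 0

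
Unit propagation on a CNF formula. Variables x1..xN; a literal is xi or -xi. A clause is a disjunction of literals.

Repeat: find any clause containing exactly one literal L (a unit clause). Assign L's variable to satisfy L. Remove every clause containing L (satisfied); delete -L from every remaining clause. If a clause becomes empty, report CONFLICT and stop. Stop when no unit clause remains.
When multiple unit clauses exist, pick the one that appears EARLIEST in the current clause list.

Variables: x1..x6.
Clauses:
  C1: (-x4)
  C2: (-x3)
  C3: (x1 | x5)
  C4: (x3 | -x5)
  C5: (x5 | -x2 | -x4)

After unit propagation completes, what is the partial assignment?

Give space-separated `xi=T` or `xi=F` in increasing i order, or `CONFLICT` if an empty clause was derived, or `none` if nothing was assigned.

unit clause [-4] forces x4=F; simplify:
  satisfied 2 clause(s); 3 remain; assigned so far: [4]
unit clause [-3] forces x3=F; simplify:
  drop 3 from [3, -5] -> [-5]
  satisfied 1 clause(s); 2 remain; assigned so far: [3, 4]
unit clause [-5] forces x5=F; simplify:
  drop 5 from [1, 5] -> [1]
  satisfied 1 clause(s); 1 remain; assigned so far: [3, 4, 5]
unit clause [1] forces x1=T; simplify:
  satisfied 1 clause(s); 0 remain; assigned so far: [1, 3, 4, 5]

Answer: x1=T x3=F x4=F x5=F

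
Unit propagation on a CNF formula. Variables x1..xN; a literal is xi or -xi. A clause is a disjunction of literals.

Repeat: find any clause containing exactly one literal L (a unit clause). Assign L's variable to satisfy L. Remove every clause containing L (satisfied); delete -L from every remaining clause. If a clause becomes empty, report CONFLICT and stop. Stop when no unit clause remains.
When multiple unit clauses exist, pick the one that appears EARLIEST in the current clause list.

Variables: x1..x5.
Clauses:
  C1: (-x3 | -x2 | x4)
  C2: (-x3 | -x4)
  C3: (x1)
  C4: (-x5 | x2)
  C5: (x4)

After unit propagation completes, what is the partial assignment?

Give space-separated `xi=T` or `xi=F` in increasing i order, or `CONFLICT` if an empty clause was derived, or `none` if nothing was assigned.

Answer: x1=T x3=F x4=T

Derivation:
unit clause [1] forces x1=T; simplify:
  satisfied 1 clause(s); 4 remain; assigned so far: [1]
unit clause [4] forces x4=T; simplify:
  drop -4 from [-3, -4] -> [-3]
  satisfied 2 clause(s); 2 remain; assigned so far: [1, 4]
unit clause [-3] forces x3=F; simplify:
  satisfied 1 clause(s); 1 remain; assigned so far: [1, 3, 4]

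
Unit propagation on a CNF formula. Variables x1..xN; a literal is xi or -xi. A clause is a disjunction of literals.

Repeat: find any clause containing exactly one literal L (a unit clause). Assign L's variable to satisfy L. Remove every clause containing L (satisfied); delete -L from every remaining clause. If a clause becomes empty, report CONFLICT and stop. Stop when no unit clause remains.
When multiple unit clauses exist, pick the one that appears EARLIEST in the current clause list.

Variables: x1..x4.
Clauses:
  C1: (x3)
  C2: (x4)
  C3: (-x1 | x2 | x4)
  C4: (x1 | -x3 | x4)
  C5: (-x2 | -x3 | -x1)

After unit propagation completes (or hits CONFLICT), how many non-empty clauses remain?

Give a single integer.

unit clause [3] forces x3=T; simplify:
  drop -3 from [1, -3, 4] -> [1, 4]
  drop -3 from [-2, -3, -1] -> [-2, -1]
  satisfied 1 clause(s); 4 remain; assigned so far: [3]
unit clause [4] forces x4=T; simplify:
  satisfied 3 clause(s); 1 remain; assigned so far: [3, 4]

Answer: 1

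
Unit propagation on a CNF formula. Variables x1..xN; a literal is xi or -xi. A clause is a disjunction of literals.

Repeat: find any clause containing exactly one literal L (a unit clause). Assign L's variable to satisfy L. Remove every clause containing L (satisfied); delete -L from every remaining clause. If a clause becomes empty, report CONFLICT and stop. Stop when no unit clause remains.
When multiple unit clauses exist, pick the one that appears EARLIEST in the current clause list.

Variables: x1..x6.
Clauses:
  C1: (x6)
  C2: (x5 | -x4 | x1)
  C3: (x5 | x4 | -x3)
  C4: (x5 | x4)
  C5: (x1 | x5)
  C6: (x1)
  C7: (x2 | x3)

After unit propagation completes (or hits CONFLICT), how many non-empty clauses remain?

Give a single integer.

Answer: 3

Derivation:
unit clause [6] forces x6=T; simplify:
  satisfied 1 clause(s); 6 remain; assigned so far: [6]
unit clause [1] forces x1=T; simplify:
  satisfied 3 clause(s); 3 remain; assigned so far: [1, 6]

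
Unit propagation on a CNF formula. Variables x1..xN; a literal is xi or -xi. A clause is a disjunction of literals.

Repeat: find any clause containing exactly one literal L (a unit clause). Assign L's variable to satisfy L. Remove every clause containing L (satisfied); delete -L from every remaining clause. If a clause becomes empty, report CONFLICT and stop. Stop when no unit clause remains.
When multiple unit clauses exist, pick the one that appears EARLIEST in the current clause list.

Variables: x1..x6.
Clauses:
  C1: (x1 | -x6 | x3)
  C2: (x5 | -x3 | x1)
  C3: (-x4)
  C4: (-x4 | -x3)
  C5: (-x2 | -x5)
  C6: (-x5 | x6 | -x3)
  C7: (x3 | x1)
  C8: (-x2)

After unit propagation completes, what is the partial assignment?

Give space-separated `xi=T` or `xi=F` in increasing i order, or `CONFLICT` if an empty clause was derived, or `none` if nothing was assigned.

Answer: x2=F x4=F

Derivation:
unit clause [-4] forces x4=F; simplify:
  satisfied 2 clause(s); 6 remain; assigned so far: [4]
unit clause [-2] forces x2=F; simplify:
  satisfied 2 clause(s); 4 remain; assigned so far: [2, 4]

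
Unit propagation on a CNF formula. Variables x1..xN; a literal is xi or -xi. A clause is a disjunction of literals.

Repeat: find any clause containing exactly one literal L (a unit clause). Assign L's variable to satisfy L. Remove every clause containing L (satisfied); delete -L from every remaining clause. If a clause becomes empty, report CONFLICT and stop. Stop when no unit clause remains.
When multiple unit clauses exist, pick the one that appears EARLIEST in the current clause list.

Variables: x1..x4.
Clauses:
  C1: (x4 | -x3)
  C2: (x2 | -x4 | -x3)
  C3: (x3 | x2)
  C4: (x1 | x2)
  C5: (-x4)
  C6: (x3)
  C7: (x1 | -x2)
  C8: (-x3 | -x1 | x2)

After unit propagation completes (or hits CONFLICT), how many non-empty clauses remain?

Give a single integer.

Answer: 3

Derivation:
unit clause [-4] forces x4=F; simplify:
  drop 4 from [4, -3] -> [-3]
  satisfied 2 clause(s); 6 remain; assigned so far: [4]
unit clause [-3] forces x3=F; simplify:
  drop 3 from [3, 2] -> [2]
  drop 3 from [3] -> [] (empty!)
  satisfied 2 clause(s); 4 remain; assigned so far: [3, 4]
CONFLICT (empty clause)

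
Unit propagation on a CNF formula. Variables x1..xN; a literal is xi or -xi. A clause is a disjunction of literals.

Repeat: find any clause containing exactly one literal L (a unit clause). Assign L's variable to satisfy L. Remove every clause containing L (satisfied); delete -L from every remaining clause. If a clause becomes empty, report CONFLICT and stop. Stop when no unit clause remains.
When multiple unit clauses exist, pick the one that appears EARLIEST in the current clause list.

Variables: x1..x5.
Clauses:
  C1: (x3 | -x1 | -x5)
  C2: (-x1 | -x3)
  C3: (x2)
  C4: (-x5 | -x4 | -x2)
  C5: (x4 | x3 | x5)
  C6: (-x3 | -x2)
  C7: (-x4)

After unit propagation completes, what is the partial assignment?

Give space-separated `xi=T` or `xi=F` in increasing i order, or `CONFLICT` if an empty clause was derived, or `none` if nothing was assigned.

unit clause [2] forces x2=T; simplify:
  drop -2 from [-5, -4, -2] -> [-5, -4]
  drop -2 from [-3, -2] -> [-3]
  satisfied 1 clause(s); 6 remain; assigned so far: [2]
unit clause [-3] forces x3=F; simplify:
  drop 3 from [3, -1, -5] -> [-1, -5]
  drop 3 from [4, 3, 5] -> [4, 5]
  satisfied 2 clause(s); 4 remain; assigned so far: [2, 3]
unit clause [-4] forces x4=F; simplify:
  drop 4 from [4, 5] -> [5]
  satisfied 2 clause(s); 2 remain; assigned so far: [2, 3, 4]
unit clause [5] forces x5=T; simplify:
  drop -5 from [-1, -5] -> [-1]
  satisfied 1 clause(s); 1 remain; assigned so far: [2, 3, 4, 5]
unit clause [-1] forces x1=F; simplify:
  satisfied 1 clause(s); 0 remain; assigned so far: [1, 2, 3, 4, 5]

Answer: x1=F x2=T x3=F x4=F x5=T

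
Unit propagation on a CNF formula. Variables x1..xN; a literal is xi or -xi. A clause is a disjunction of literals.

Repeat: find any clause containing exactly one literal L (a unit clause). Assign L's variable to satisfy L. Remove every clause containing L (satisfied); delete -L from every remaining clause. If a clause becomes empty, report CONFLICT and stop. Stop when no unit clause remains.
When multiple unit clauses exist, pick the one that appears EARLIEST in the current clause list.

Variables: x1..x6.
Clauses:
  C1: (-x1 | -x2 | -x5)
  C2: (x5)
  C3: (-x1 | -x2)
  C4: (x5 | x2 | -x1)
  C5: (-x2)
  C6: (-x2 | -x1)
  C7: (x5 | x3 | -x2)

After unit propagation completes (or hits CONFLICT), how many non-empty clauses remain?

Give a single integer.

unit clause [5] forces x5=T; simplify:
  drop -5 from [-1, -2, -5] -> [-1, -2]
  satisfied 3 clause(s); 4 remain; assigned so far: [5]
unit clause [-2] forces x2=F; simplify:
  satisfied 4 clause(s); 0 remain; assigned so far: [2, 5]

Answer: 0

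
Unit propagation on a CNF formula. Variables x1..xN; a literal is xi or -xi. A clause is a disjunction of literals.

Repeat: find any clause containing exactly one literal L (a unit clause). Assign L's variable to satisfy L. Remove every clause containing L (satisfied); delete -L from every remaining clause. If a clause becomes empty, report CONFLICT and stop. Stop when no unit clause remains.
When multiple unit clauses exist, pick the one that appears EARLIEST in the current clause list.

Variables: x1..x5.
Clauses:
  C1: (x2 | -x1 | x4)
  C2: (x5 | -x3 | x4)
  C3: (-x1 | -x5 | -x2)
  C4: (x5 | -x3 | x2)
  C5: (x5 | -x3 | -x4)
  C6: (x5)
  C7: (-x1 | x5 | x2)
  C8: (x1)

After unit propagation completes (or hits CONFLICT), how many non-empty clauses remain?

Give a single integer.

unit clause [5] forces x5=T; simplify:
  drop -5 from [-1, -5, -2] -> [-1, -2]
  satisfied 5 clause(s); 3 remain; assigned so far: [5]
unit clause [1] forces x1=T; simplify:
  drop -1 from [2, -1, 4] -> [2, 4]
  drop -1 from [-1, -2] -> [-2]
  satisfied 1 clause(s); 2 remain; assigned so far: [1, 5]
unit clause [-2] forces x2=F; simplify:
  drop 2 from [2, 4] -> [4]
  satisfied 1 clause(s); 1 remain; assigned so far: [1, 2, 5]
unit clause [4] forces x4=T; simplify:
  satisfied 1 clause(s); 0 remain; assigned so far: [1, 2, 4, 5]

Answer: 0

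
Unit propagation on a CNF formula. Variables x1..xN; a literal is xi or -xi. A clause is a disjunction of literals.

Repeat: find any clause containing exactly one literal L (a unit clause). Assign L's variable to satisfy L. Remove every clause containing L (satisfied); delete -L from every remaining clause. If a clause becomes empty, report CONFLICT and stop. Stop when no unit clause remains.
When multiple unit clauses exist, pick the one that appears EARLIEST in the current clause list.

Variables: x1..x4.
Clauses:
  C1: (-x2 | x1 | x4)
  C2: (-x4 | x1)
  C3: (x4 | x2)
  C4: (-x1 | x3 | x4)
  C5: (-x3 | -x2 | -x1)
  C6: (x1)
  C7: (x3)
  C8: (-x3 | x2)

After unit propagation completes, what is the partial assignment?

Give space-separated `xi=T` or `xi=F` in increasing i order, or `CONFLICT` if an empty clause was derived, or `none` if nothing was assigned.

unit clause [1] forces x1=T; simplify:
  drop -1 from [-1, 3, 4] -> [3, 4]
  drop -1 from [-3, -2, -1] -> [-3, -2]
  satisfied 3 clause(s); 5 remain; assigned so far: [1]
unit clause [3] forces x3=T; simplify:
  drop -3 from [-3, -2] -> [-2]
  drop -3 from [-3, 2] -> [2]
  satisfied 2 clause(s); 3 remain; assigned so far: [1, 3]
unit clause [-2] forces x2=F; simplify:
  drop 2 from [4, 2] -> [4]
  drop 2 from [2] -> [] (empty!)
  satisfied 1 clause(s); 2 remain; assigned so far: [1, 2, 3]
CONFLICT (empty clause)

Answer: CONFLICT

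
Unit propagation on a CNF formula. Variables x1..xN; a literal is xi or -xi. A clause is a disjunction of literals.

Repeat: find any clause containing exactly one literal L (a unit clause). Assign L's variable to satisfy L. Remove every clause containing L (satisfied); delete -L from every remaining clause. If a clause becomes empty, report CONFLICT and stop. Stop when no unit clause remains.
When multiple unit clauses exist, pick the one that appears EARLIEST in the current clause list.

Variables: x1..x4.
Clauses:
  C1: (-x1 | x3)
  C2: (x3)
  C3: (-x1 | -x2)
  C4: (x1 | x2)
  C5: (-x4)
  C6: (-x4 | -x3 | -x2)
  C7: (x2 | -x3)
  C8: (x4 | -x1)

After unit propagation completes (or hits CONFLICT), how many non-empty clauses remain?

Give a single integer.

Answer: 0

Derivation:
unit clause [3] forces x3=T; simplify:
  drop -3 from [-4, -3, -2] -> [-4, -2]
  drop -3 from [2, -3] -> [2]
  satisfied 2 clause(s); 6 remain; assigned so far: [3]
unit clause [-4] forces x4=F; simplify:
  drop 4 from [4, -1] -> [-1]
  satisfied 2 clause(s); 4 remain; assigned so far: [3, 4]
unit clause [2] forces x2=T; simplify:
  drop -2 from [-1, -2] -> [-1]
  satisfied 2 clause(s); 2 remain; assigned so far: [2, 3, 4]
unit clause [-1] forces x1=F; simplify:
  satisfied 2 clause(s); 0 remain; assigned so far: [1, 2, 3, 4]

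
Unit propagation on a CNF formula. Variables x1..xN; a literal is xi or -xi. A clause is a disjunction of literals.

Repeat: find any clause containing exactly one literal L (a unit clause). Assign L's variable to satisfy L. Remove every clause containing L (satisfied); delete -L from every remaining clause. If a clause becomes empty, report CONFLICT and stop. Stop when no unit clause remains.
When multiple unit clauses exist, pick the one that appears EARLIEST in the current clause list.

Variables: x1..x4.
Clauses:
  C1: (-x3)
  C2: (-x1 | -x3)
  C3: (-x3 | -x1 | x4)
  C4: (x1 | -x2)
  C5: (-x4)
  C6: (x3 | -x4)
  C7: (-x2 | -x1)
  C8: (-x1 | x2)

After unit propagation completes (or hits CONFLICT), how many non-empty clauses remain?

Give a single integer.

Answer: 3

Derivation:
unit clause [-3] forces x3=F; simplify:
  drop 3 from [3, -4] -> [-4]
  satisfied 3 clause(s); 5 remain; assigned so far: [3]
unit clause [-4] forces x4=F; simplify:
  satisfied 2 clause(s); 3 remain; assigned so far: [3, 4]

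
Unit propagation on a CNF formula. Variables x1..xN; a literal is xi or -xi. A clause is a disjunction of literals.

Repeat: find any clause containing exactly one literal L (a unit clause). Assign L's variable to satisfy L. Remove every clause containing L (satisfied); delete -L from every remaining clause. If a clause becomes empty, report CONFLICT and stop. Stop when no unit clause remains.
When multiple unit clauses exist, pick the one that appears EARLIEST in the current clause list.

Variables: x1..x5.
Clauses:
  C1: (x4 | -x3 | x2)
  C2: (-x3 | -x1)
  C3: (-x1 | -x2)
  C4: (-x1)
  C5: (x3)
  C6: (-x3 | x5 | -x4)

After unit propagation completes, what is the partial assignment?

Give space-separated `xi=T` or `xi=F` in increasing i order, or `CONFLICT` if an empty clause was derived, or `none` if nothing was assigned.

unit clause [-1] forces x1=F; simplify:
  satisfied 3 clause(s); 3 remain; assigned so far: [1]
unit clause [3] forces x3=T; simplify:
  drop -3 from [4, -3, 2] -> [4, 2]
  drop -3 from [-3, 5, -4] -> [5, -4]
  satisfied 1 clause(s); 2 remain; assigned so far: [1, 3]

Answer: x1=F x3=T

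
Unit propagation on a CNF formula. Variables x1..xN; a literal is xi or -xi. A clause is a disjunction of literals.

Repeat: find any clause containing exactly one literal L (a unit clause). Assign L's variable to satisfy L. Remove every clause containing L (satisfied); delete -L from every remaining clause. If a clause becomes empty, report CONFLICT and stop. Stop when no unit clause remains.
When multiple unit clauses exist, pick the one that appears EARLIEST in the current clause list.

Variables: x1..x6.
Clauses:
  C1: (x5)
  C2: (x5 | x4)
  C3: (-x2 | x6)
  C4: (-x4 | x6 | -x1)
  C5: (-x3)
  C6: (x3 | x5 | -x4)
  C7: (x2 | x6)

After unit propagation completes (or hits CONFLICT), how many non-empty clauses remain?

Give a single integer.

unit clause [5] forces x5=T; simplify:
  satisfied 3 clause(s); 4 remain; assigned so far: [5]
unit clause [-3] forces x3=F; simplify:
  satisfied 1 clause(s); 3 remain; assigned so far: [3, 5]

Answer: 3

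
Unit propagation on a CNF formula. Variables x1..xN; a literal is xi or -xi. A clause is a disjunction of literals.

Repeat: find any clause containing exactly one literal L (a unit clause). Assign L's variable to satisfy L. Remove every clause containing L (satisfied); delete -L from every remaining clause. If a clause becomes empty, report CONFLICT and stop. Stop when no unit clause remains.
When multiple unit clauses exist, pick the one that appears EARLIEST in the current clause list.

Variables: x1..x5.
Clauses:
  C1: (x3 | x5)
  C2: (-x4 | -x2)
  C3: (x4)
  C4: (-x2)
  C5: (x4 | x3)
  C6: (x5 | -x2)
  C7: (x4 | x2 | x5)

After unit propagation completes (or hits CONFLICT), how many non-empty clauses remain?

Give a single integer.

Answer: 1

Derivation:
unit clause [4] forces x4=T; simplify:
  drop -4 from [-4, -2] -> [-2]
  satisfied 3 clause(s); 4 remain; assigned so far: [4]
unit clause [-2] forces x2=F; simplify:
  satisfied 3 clause(s); 1 remain; assigned so far: [2, 4]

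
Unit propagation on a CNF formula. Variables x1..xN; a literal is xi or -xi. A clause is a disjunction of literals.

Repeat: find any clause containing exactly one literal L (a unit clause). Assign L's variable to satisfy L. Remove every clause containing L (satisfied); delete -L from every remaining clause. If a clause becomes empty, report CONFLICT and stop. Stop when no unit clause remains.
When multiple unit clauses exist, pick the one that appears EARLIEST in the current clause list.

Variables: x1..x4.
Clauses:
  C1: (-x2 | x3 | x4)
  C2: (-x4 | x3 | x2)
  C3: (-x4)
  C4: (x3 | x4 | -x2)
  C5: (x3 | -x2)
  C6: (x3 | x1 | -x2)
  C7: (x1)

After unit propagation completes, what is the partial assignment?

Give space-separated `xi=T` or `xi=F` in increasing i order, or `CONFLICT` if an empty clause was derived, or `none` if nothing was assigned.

unit clause [-4] forces x4=F; simplify:
  drop 4 from [-2, 3, 4] -> [-2, 3]
  drop 4 from [3, 4, -2] -> [3, -2]
  satisfied 2 clause(s); 5 remain; assigned so far: [4]
unit clause [1] forces x1=T; simplify:
  satisfied 2 clause(s); 3 remain; assigned so far: [1, 4]

Answer: x1=T x4=F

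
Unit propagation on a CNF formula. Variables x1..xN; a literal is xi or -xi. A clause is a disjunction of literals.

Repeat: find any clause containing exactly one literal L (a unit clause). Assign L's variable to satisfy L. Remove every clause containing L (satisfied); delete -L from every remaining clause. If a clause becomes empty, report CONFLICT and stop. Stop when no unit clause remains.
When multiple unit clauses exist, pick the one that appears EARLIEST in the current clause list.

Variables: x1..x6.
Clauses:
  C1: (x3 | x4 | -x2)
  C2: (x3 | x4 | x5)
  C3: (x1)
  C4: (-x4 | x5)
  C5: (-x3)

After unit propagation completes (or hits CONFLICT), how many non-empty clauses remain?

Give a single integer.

Answer: 3

Derivation:
unit clause [1] forces x1=T; simplify:
  satisfied 1 clause(s); 4 remain; assigned so far: [1]
unit clause [-3] forces x3=F; simplify:
  drop 3 from [3, 4, -2] -> [4, -2]
  drop 3 from [3, 4, 5] -> [4, 5]
  satisfied 1 clause(s); 3 remain; assigned so far: [1, 3]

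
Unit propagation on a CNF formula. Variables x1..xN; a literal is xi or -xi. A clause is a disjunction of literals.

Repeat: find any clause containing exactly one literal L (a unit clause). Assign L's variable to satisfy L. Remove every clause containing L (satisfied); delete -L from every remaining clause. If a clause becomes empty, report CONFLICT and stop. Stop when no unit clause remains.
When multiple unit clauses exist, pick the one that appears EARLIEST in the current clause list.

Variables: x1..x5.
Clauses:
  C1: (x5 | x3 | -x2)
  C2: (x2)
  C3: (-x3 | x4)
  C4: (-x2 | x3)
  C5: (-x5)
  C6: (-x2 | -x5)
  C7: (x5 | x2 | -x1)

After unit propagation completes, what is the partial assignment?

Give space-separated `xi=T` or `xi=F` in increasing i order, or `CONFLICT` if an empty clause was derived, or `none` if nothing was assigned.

Answer: x2=T x3=T x4=T x5=F

Derivation:
unit clause [2] forces x2=T; simplify:
  drop -2 from [5, 3, -2] -> [5, 3]
  drop -2 from [-2, 3] -> [3]
  drop -2 from [-2, -5] -> [-5]
  satisfied 2 clause(s); 5 remain; assigned so far: [2]
unit clause [3] forces x3=T; simplify:
  drop -3 from [-3, 4] -> [4]
  satisfied 2 clause(s); 3 remain; assigned so far: [2, 3]
unit clause [4] forces x4=T; simplify:
  satisfied 1 clause(s); 2 remain; assigned so far: [2, 3, 4]
unit clause [-5] forces x5=F; simplify:
  satisfied 2 clause(s); 0 remain; assigned so far: [2, 3, 4, 5]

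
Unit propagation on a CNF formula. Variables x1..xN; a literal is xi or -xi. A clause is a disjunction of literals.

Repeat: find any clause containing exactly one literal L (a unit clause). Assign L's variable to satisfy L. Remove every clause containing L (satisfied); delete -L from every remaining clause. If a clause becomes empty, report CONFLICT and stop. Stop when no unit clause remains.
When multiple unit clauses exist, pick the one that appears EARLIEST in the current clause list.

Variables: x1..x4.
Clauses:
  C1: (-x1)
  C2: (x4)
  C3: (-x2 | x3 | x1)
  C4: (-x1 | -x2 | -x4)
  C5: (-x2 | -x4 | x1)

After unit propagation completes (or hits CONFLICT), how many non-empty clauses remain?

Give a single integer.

unit clause [-1] forces x1=F; simplify:
  drop 1 from [-2, 3, 1] -> [-2, 3]
  drop 1 from [-2, -4, 1] -> [-2, -4]
  satisfied 2 clause(s); 3 remain; assigned so far: [1]
unit clause [4] forces x4=T; simplify:
  drop -4 from [-2, -4] -> [-2]
  satisfied 1 clause(s); 2 remain; assigned so far: [1, 4]
unit clause [-2] forces x2=F; simplify:
  satisfied 2 clause(s); 0 remain; assigned so far: [1, 2, 4]

Answer: 0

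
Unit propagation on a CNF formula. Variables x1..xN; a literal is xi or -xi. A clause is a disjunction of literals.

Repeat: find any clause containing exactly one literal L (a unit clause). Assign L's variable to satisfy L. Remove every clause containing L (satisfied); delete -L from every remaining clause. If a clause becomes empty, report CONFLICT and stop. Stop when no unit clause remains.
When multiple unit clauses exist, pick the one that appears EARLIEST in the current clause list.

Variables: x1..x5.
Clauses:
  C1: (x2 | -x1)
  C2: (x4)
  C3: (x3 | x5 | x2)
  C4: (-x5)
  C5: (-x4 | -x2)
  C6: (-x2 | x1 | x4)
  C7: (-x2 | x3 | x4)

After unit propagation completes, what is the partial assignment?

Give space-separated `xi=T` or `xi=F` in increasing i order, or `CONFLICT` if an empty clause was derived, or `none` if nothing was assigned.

unit clause [4] forces x4=T; simplify:
  drop -4 from [-4, -2] -> [-2]
  satisfied 3 clause(s); 4 remain; assigned so far: [4]
unit clause [-5] forces x5=F; simplify:
  drop 5 from [3, 5, 2] -> [3, 2]
  satisfied 1 clause(s); 3 remain; assigned so far: [4, 5]
unit clause [-2] forces x2=F; simplify:
  drop 2 from [2, -1] -> [-1]
  drop 2 from [3, 2] -> [3]
  satisfied 1 clause(s); 2 remain; assigned so far: [2, 4, 5]
unit clause [-1] forces x1=F; simplify:
  satisfied 1 clause(s); 1 remain; assigned so far: [1, 2, 4, 5]
unit clause [3] forces x3=T; simplify:
  satisfied 1 clause(s); 0 remain; assigned so far: [1, 2, 3, 4, 5]

Answer: x1=F x2=F x3=T x4=T x5=F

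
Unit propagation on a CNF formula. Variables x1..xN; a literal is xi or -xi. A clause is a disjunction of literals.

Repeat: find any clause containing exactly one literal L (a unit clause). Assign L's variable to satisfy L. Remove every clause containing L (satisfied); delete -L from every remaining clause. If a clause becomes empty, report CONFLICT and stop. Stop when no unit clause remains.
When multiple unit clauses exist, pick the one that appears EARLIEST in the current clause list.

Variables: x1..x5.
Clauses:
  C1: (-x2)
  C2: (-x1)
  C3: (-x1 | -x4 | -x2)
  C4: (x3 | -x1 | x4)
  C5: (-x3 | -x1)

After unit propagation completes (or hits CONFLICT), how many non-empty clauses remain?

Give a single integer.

unit clause [-2] forces x2=F; simplify:
  satisfied 2 clause(s); 3 remain; assigned so far: [2]
unit clause [-1] forces x1=F; simplify:
  satisfied 3 clause(s); 0 remain; assigned so far: [1, 2]

Answer: 0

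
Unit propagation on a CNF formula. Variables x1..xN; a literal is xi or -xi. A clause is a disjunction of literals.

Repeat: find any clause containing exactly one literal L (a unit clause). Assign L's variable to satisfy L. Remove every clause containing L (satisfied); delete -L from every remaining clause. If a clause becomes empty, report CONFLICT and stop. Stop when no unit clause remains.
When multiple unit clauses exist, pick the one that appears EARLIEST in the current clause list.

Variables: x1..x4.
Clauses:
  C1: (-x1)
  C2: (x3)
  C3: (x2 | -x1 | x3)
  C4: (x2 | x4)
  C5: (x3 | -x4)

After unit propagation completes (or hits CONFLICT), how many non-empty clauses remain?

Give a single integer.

Answer: 1

Derivation:
unit clause [-1] forces x1=F; simplify:
  satisfied 2 clause(s); 3 remain; assigned so far: [1]
unit clause [3] forces x3=T; simplify:
  satisfied 2 clause(s); 1 remain; assigned so far: [1, 3]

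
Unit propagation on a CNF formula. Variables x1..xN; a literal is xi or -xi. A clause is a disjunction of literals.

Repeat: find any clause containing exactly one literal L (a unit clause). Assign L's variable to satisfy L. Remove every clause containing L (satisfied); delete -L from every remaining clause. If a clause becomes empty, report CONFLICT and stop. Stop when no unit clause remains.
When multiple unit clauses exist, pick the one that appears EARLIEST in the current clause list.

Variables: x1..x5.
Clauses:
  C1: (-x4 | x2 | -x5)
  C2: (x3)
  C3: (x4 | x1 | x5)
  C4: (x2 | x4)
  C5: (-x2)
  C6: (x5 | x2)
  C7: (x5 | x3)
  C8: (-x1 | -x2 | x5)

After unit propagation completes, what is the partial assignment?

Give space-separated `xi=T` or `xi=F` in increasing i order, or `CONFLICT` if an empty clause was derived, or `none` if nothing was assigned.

Answer: CONFLICT

Derivation:
unit clause [3] forces x3=T; simplify:
  satisfied 2 clause(s); 6 remain; assigned so far: [3]
unit clause [-2] forces x2=F; simplify:
  drop 2 from [-4, 2, -5] -> [-4, -5]
  drop 2 from [2, 4] -> [4]
  drop 2 from [5, 2] -> [5]
  satisfied 2 clause(s); 4 remain; assigned so far: [2, 3]
unit clause [4] forces x4=T; simplify:
  drop -4 from [-4, -5] -> [-5]
  satisfied 2 clause(s); 2 remain; assigned so far: [2, 3, 4]
unit clause [-5] forces x5=F; simplify:
  drop 5 from [5] -> [] (empty!)
  satisfied 1 clause(s); 1 remain; assigned so far: [2, 3, 4, 5]
CONFLICT (empty clause)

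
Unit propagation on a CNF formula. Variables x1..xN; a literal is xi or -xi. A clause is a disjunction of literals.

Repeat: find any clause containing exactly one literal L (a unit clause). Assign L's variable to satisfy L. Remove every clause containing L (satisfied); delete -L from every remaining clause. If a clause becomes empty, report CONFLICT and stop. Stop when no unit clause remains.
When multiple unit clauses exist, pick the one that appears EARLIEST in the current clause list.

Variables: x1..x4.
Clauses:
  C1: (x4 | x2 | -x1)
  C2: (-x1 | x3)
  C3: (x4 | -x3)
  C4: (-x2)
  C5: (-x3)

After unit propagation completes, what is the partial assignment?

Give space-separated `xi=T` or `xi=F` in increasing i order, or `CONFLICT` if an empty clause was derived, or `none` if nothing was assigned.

Answer: x1=F x2=F x3=F

Derivation:
unit clause [-2] forces x2=F; simplify:
  drop 2 from [4, 2, -1] -> [4, -1]
  satisfied 1 clause(s); 4 remain; assigned so far: [2]
unit clause [-3] forces x3=F; simplify:
  drop 3 from [-1, 3] -> [-1]
  satisfied 2 clause(s); 2 remain; assigned so far: [2, 3]
unit clause [-1] forces x1=F; simplify:
  satisfied 2 clause(s); 0 remain; assigned so far: [1, 2, 3]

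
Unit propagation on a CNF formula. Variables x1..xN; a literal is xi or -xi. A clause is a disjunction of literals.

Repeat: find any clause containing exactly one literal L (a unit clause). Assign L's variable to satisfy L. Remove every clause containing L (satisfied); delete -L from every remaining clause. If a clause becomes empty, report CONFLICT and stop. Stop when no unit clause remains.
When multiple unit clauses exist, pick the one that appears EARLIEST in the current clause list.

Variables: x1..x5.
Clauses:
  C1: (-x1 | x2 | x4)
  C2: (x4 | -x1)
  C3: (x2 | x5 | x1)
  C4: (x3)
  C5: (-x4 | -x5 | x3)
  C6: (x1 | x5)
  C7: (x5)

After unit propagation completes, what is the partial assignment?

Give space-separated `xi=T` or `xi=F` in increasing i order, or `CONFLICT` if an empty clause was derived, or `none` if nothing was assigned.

unit clause [3] forces x3=T; simplify:
  satisfied 2 clause(s); 5 remain; assigned so far: [3]
unit clause [5] forces x5=T; simplify:
  satisfied 3 clause(s); 2 remain; assigned so far: [3, 5]

Answer: x3=T x5=T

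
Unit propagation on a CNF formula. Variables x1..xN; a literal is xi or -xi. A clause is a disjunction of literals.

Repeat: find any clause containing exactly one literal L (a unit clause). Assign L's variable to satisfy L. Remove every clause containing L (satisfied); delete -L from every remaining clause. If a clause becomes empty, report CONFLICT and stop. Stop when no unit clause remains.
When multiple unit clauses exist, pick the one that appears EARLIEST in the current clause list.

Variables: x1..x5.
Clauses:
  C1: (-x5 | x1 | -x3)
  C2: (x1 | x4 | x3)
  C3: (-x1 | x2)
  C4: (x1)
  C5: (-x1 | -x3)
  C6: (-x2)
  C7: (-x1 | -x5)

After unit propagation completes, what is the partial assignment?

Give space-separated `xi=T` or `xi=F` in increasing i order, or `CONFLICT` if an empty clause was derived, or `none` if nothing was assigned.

unit clause [1] forces x1=T; simplify:
  drop -1 from [-1, 2] -> [2]
  drop -1 from [-1, -3] -> [-3]
  drop -1 from [-1, -5] -> [-5]
  satisfied 3 clause(s); 4 remain; assigned so far: [1]
unit clause [2] forces x2=T; simplify:
  drop -2 from [-2] -> [] (empty!)
  satisfied 1 clause(s); 3 remain; assigned so far: [1, 2]
CONFLICT (empty clause)

Answer: CONFLICT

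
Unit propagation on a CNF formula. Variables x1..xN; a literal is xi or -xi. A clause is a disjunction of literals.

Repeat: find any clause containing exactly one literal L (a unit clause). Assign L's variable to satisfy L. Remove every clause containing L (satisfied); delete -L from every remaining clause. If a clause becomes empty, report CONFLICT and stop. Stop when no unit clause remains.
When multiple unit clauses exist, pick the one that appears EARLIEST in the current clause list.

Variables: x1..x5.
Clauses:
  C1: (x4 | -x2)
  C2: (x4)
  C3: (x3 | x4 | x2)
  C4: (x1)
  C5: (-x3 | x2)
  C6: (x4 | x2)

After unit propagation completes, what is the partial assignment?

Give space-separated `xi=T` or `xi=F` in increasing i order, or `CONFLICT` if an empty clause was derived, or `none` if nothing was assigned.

unit clause [4] forces x4=T; simplify:
  satisfied 4 clause(s); 2 remain; assigned so far: [4]
unit clause [1] forces x1=T; simplify:
  satisfied 1 clause(s); 1 remain; assigned so far: [1, 4]

Answer: x1=T x4=T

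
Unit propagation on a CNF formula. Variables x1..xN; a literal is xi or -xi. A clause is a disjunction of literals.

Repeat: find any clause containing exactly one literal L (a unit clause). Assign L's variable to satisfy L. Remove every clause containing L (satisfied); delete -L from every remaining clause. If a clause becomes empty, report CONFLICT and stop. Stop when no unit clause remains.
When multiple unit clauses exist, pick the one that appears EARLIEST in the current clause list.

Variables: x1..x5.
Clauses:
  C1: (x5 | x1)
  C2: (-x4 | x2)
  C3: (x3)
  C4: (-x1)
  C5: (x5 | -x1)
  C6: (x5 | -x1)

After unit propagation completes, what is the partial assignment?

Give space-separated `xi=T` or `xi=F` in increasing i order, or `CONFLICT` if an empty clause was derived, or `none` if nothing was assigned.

Answer: x1=F x3=T x5=T

Derivation:
unit clause [3] forces x3=T; simplify:
  satisfied 1 clause(s); 5 remain; assigned so far: [3]
unit clause [-1] forces x1=F; simplify:
  drop 1 from [5, 1] -> [5]
  satisfied 3 clause(s); 2 remain; assigned so far: [1, 3]
unit clause [5] forces x5=T; simplify:
  satisfied 1 clause(s); 1 remain; assigned so far: [1, 3, 5]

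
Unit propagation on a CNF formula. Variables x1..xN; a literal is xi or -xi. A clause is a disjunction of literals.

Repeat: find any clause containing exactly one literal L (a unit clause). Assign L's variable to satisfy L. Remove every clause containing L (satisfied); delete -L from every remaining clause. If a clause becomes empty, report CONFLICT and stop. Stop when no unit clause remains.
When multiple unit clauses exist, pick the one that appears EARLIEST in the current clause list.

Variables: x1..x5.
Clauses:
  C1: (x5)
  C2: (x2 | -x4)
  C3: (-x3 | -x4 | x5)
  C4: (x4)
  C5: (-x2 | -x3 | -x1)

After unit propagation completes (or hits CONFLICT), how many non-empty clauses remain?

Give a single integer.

Answer: 1

Derivation:
unit clause [5] forces x5=T; simplify:
  satisfied 2 clause(s); 3 remain; assigned so far: [5]
unit clause [4] forces x4=T; simplify:
  drop -4 from [2, -4] -> [2]
  satisfied 1 clause(s); 2 remain; assigned so far: [4, 5]
unit clause [2] forces x2=T; simplify:
  drop -2 from [-2, -3, -1] -> [-3, -1]
  satisfied 1 clause(s); 1 remain; assigned so far: [2, 4, 5]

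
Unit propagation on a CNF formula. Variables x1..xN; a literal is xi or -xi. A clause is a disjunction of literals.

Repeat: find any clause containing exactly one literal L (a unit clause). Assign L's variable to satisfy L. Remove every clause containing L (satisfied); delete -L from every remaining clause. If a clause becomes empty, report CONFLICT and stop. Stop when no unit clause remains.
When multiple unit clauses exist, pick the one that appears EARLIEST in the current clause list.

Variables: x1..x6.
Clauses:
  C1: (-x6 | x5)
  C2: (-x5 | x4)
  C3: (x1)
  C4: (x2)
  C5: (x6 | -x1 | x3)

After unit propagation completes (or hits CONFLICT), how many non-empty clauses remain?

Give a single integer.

unit clause [1] forces x1=T; simplify:
  drop -1 from [6, -1, 3] -> [6, 3]
  satisfied 1 clause(s); 4 remain; assigned so far: [1]
unit clause [2] forces x2=T; simplify:
  satisfied 1 clause(s); 3 remain; assigned so far: [1, 2]

Answer: 3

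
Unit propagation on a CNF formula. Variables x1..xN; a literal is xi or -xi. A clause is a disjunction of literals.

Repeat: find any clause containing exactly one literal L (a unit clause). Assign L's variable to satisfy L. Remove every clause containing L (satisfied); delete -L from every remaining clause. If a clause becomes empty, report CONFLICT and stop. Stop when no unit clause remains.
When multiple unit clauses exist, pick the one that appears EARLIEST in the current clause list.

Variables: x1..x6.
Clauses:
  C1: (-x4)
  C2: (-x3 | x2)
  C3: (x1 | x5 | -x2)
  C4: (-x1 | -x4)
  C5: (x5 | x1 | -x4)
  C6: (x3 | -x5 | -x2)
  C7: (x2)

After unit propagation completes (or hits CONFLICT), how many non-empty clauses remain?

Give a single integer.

Answer: 2

Derivation:
unit clause [-4] forces x4=F; simplify:
  satisfied 3 clause(s); 4 remain; assigned so far: [4]
unit clause [2] forces x2=T; simplify:
  drop -2 from [1, 5, -2] -> [1, 5]
  drop -2 from [3, -5, -2] -> [3, -5]
  satisfied 2 clause(s); 2 remain; assigned so far: [2, 4]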